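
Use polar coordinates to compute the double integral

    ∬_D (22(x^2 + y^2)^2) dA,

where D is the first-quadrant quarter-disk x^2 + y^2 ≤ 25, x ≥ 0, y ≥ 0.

The region D is 0 ≤ r ≤ 5, 0 ≤ θ ≤ π/2 in polar coordinates, where x = r cos(θ), y = r sin(θ), and dA = r dr dθ.

Under the substitution, the integrand becomes 22r^4, so

    ∬_D (22(x^2 + y^2)^2) dA = ∫_{0}^{π/2} ∫_{0}^{5} (22r^4) · r dr dθ.

Inner integral (in r): ∫_{0}^{5} (22r^4) · r dr = 171875/3.

Outer integral (in θ): ∫_{0}^{π/2} (171875/3) dθ = 171875π/6.

Therefore ∬_D (22(x^2 + y^2)^2) dA = 171875π/6.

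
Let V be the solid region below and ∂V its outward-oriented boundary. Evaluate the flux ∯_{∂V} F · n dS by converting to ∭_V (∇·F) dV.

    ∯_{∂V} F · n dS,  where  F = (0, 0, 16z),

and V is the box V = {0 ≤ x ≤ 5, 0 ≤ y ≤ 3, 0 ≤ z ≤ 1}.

By the divergence theorem,

    ∯_{∂V} F · n dS = ∭_V (∇ · F) dV.

Compute the divergence:
    ∇ · F = ∂F_x/∂x + ∂F_y/∂y + ∂F_z/∂z = 0 + 0 + 16 = 16.

V is a rectangular box, so dV = dx dy dz with 0 ≤ x ≤ 5, 0 ≤ y ≤ 3, 0 ≤ z ≤ 1.

Integrate (16) over V as an iterated integral:

    ∭_V (∇·F) dV = ∫_0^{5} ∫_0^{3} ∫_0^{1} (16) dz dy dx.

Inner (z from 0 to 1): 16.
Middle (y from 0 to 3): 48.
Outer (x from 0 to 5): 240.

Therefore ∯_{∂V} F · n dS = 240.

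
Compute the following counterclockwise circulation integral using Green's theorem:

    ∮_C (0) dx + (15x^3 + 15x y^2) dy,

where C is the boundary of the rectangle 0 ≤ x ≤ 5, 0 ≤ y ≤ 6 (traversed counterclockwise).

Green's theorem converts the closed line integral into a double integral over the enclosed region D:

    ∮_C P dx + Q dy = ∬_D (∂Q/∂x - ∂P/∂y) dA.

Here P = 0, Q = 15x^3 + 15x y^2, so

    ∂Q/∂x = 45x^2 + 15y^2,    ∂P/∂y = 0,
    ∂Q/∂x - ∂P/∂y = 45x^2 + 15y^2.

D is the region 0 ≤ x ≤ 5, 0 ≤ y ≤ 6. Evaluating the double integral:

    ∬_D (45x^2 + 15y^2) dA = ∫_0^{5} ∫_0^{6} (45x^2 + 15y^2) dy dx.

Inner (y from 0 to 6): 270x^2 + 1080.
Outer (x from 0 to 5): 16650.

Therefore ∮_C P dx + Q dy = 16650.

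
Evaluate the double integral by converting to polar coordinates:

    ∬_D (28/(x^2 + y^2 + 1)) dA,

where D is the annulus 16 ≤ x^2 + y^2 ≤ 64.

The region D is 4 ≤ r ≤ 8, 0 ≤ θ ≤ 2π in polar coordinates, where x = r cos(θ), y = r sin(θ), and dA = r dr dθ.

Under the substitution, the integrand becomes 28/(r^2 + 1), so

    ∬_D (28/(x^2 + y^2 + 1)) dA = ∫_{0}^{2π} ∫_{4}^{8} (28/(r^2 + 1)) · r dr dθ.

Inner integral (in r): ∫_{4}^{8} (28/(r^2 + 1)) · r dr = log(24031838291621636962890625/168377826559400929).

Outer integral (in θ): ∫_{0}^{2π} (log(24031838291621636962890625/168377826559400929)) dθ = log((24031838291621636962890625/168377826559400929)^(2π)).

Therefore ∬_D (28/(x^2 + y^2 + 1)) dA = log((24031838291621636962890625/168377826559400929)^(2π)).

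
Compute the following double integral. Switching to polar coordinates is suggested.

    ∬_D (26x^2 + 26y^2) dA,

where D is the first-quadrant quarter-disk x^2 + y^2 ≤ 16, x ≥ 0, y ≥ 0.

The region D is 0 ≤ r ≤ 4, 0 ≤ θ ≤ π/2 in polar coordinates, where x = r cos(θ), y = r sin(θ), and dA = r dr dθ.

Under the substitution, the integrand becomes 26r^2, so

    ∬_D (26x^2 + 26y^2) dA = ∫_{0}^{π/2} ∫_{0}^{4} (26r^2) · r dr dθ.

Inner integral (in r): ∫_{0}^{4} (26r^2) · r dr = 1664.

Outer integral (in θ): ∫_{0}^{π/2} (1664) dθ = 832π.

Therefore ∬_D (26x^2 + 26y^2) dA = 832π.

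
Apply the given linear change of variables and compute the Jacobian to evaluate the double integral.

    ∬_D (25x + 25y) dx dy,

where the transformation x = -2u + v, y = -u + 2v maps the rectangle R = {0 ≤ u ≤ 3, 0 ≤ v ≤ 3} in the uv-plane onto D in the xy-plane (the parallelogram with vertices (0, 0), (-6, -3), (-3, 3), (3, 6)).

Compute the Jacobian determinant of (x, y) with respect to (u, v):

    ∂(x,y)/∂(u,v) = | -2  1 | = (-2)(2) - (1)(-1) = -3.
                   | -1  2 |

Its absolute value is |J| = 3 (the area scaling factor).

Substituting x = -2u + v, y = -u + 2v into the integrand,

    25x + 25y → -75u + 75v,

so the integral becomes

    ∬_R (-75u + 75v) · |J| du dv = ∫_0^3 ∫_0^3 (-225u + 225v) dv du.

Inner (v): 2025/2 - 675u.
Outer (u): 0.

Therefore ∬_D (25x + 25y) dx dy = 0.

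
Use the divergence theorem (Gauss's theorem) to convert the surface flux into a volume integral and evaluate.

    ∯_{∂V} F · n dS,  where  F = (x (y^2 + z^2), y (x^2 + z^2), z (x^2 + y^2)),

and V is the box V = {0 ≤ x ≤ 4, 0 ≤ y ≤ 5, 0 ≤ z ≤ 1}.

By the divergence theorem,

    ∯_{∂V} F · n dS = ∭_V (∇ · F) dV.

Compute the divergence:
    ∇ · F = ∂F_x/∂x + ∂F_y/∂y + ∂F_z/∂z = y^2 + z^2 + x^2 + z^2 + x^2 + y^2 = 2x^2 + 2y^2 + 2z^2.

V is a rectangular box, so dV = dx dy dz with 0 ≤ x ≤ 4, 0 ≤ y ≤ 5, 0 ≤ z ≤ 1.

Integrate (2x^2 + 2y^2 + 2z^2) over V as an iterated integral:

    ∭_V (∇·F) dV = ∫_0^{4} ∫_0^{5} ∫_0^{1} (2x^2 + 2y^2 + 2z^2) dz dy dx.

Inner (z from 0 to 1): 2x^2 + 2y^2 + 2/3.
Middle (y from 0 to 5): 10x^2 + 260/3.
Outer (x from 0 to 4): 560.

Therefore ∯_{∂V} F · n dS = 560.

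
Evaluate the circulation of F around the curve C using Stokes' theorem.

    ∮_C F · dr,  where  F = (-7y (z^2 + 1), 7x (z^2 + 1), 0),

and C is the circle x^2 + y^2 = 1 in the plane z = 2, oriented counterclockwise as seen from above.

Let S be the flat disk x^2 + y^2 ≤ 1 in the plane z = 2, with upward unit normal n̂ = ẑ. By Stokes' theorem,

    ∮_C F · dr = ∬_S (∇ × F) · n̂ dS = ∬_D (curl F)_z dA,

where D is the disk x^2 + y^2 ≤ 1.

Compute the curl of F = (-7y (z^2 + 1), 7x (z^2 + 1), 0):
    (∇ × F)_x = ∂F_z/∂y - ∂F_y/∂z = -14x z,
    (∇ × F)_y = ∂F_x/∂z - ∂F_z/∂x = -14y z,
    (∇ × F)_z = ∂F_y/∂x - ∂F_x/∂y = 14z^2 + 14.

On z = 2, (curl F)_z = 70.

Convert to polar (x = r cos θ, y = r sin θ, dA = r dr dθ); the integrand becomes 70, so

    ∬_D (curl F)_z dA = ∫_0^{2π} ∫_0^{1} (70) · r dr dθ.

Inner (r from 0 to 1): 35.
Outer (θ from 0 to 2π): 70π.

Therefore ∮_C F · dr = 70π.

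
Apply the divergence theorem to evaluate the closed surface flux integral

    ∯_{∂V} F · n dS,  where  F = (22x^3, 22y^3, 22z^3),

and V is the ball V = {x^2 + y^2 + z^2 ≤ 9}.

By the divergence theorem,

    ∯_{∂V} F · n dS = ∭_V (∇ · F) dV.

Compute the divergence:
    ∇ · F = ∂F_x/∂x + ∂F_y/∂y + ∂F_z/∂z = 66x^2 + 66y^2 + 66z^2.

In spherical coordinates, x = ρ sin(φ) cos(θ), y = ρ sin(φ) sin(θ), z = ρ cos(φ), dV = ρ^2 sin(φ) dρ dφ dθ, with 0 ≤ ρ ≤ 3, 0 ≤ φ ≤ π, 0 ≤ θ ≤ 2π.

The integrand, after substitution and multiplying by the volume element, becomes (66ρ^2) · ρ^2 sin(φ), so

    ∭_V (∇·F) dV = ∫_0^{2π} ∫_0^{π} ∫_0^{3} (66ρ^2) · ρ^2 sin(φ) dρ dφ dθ.

Inner (ρ from 0 to 3): 16038sin(φ)/5.
Middle (φ from 0 to π): 32076/5.
Outer (θ from 0 to 2π): 64152π/5.

Therefore ∯_{∂V} F · n dS = 64152π/5.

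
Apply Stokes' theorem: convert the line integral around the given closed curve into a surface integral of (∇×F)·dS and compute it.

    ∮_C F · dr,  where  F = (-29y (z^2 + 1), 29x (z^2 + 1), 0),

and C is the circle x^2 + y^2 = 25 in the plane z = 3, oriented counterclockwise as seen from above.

Let S be the flat disk x^2 + y^2 ≤ 25 in the plane z = 3, with upward unit normal n̂ = ẑ. By Stokes' theorem,

    ∮_C F · dr = ∬_S (∇ × F) · n̂ dS = ∬_D (curl F)_z dA,

where D is the disk x^2 + y^2 ≤ 25.

Compute the curl of F = (-29y (z^2 + 1), 29x (z^2 + 1), 0):
    (∇ × F)_x = ∂F_z/∂y - ∂F_y/∂z = -58x z,
    (∇ × F)_y = ∂F_x/∂z - ∂F_z/∂x = -58y z,
    (∇ × F)_z = ∂F_y/∂x - ∂F_x/∂y = 58z^2 + 58.

On z = 3, (curl F)_z = 580.

Convert to polar (x = r cos θ, y = r sin θ, dA = r dr dθ); the integrand becomes 580, so

    ∬_D (curl F)_z dA = ∫_0^{2π} ∫_0^{5} (580) · r dr dθ.

Inner (r from 0 to 5): 7250.
Outer (θ from 0 to 2π): 14500π.

Therefore ∮_C F · dr = 14500π.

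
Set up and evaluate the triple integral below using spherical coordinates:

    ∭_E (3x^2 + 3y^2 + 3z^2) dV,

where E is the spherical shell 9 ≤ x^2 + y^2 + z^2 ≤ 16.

In spherical coordinates, x = ρ sin(φ) cos(θ), y = ρ sin(φ) sin(θ), z = ρ cos(φ), and dV = ρ^2 sin(φ) dρ dφ dθ.

The integrand becomes 3ρ^2, so

    ∭_E (3x^2 + 3y^2 + 3z^2) dV = ∫_{0}^{2π} ∫_{0}^{π} ∫_{3}^{4} (3ρ^2) · ρ^2 sin(φ) dρ dφ dθ.

Inner (ρ): 2343sin(φ)/5.
Middle (φ): 4686/5.
Outer (θ): 9372π/5.

Therefore the triple integral equals 9372π/5.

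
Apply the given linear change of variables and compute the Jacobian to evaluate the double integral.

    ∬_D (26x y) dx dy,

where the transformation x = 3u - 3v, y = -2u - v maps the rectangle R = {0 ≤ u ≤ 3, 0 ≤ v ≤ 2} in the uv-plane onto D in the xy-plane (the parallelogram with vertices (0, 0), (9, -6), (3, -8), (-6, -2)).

Compute the Jacobian determinant of (x, y) with respect to (u, v):

    ∂(x,y)/∂(u,v) = | 3  -3 | = (3)(-1) - (-3)(-2) = -9.
                   | -2  -1 |

Its absolute value is |J| = 9 (the area scaling factor).

Substituting x = 3u - 3v, y = -2u - v into the integrand,

    26x y → -156u^2 + 78u v + 78v^2,

so the integral becomes

    ∬_R (-156u^2 + 78u v + 78v^2) · |J| du dv = ∫_0^3 ∫_0^2 (-1404u^2 + 702u v + 702v^2) dv du.

Inner (v): -2808u^2 + 1404u + 1872.
Outer (u): -13338.

Therefore ∬_D (26x y) dx dy = -13338.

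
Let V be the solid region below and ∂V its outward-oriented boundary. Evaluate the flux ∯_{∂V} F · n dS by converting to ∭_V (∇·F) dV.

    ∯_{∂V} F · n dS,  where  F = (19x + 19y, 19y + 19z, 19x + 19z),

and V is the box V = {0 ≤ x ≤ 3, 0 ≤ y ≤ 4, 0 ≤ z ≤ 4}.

By the divergence theorem,

    ∯_{∂V} F · n dS = ∭_V (∇ · F) dV.

Compute the divergence:
    ∇ · F = ∂F_x/∂x + ∂F_y/∂y + ∂F_z/∂z = 19 + 19 + 19 = 57.

V is a rectangular box, so dV = dx dy dz with 0 ≤ x ≤ 3, 0 ≤ y ≤ 4, 0 ≤ z ≤ 4.

Integrate (57) over V as an iterated integral:

    ∭_V (∇·F) dV = ∫_0^{3} ∫_0^{4} ∫_0^{4} (57) dz dy dx.

Inner (z from 0 to 4): 228.
Middle (y from 0 to 4): 912.
Outer (x from 0 to 3): 2736.

Therefore ∯_{∂V} F · n dS = 2736.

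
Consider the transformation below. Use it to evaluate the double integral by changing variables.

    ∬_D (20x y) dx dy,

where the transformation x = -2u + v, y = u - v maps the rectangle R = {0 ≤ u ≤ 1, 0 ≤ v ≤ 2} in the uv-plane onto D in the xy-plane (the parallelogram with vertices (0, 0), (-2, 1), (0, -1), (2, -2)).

Compute the Jacobian determinant of (x, y) with respect to (u, v):

    ∂(x,y)/∂(u,v) = | -2  1 | = (-2)(-1) - (1)(1) = 1.
                   | 1  -1 |

Its absolute value is |J| = 1 (the area scaling factor).

Substituting x = -2u + v, y = u - v into the integrand,

    20x y → -40u^2 + 60u v - 20v^2,

so the integral becomes

    ∬_R (-40u^2 + 60u v - 20v^2) · |J| du dv = ∫_0^1 ∫_0^2 (-40u^2 + 60u v - 20v^2) dv du.

Inner (v): -80u^2 + 120u - 160/3.
Outer (u): -20.

Therefore ∬_D (20x y) dx dy = -20.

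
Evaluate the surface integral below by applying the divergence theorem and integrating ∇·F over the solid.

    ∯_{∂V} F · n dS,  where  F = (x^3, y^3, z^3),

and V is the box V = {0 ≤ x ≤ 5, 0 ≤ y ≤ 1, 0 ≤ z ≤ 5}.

By the divergence theorem,

    ∯_{∂V} F · n dS = ∭_V (∇ · F) dV.

Compute the divergence:
    ∇ · F = ∂F_x/∂x + ∂F_y/∂y + ∂F_z/∂z = 3x^2 + 3y^2 + 3z^2.

V is a rectangular box, so dV = dx dy dz with 0 ≤ x ≤ 5, 0 ≤ y ≤ 1, 0 ≤ z ≤ 5.

Integrate (3x^2 + 3y^2 + 3z^2) over V as an iterated integral:

    ∭_V (∇·F) dV = ∫_0^{5} ∫_0^{1} ∫_0^{5} (3x^2 + 3y^2 + 3z^2) dz dy dx.

Inner (z from 0 to 5): 15x^2 + 15y^2 + 125.
Middle (y from 0 to 1): 15x^2 + 130.
Outer (x from 0 to 5): 1275.

Therefore ∯_{∂V} F · n dS = 1275.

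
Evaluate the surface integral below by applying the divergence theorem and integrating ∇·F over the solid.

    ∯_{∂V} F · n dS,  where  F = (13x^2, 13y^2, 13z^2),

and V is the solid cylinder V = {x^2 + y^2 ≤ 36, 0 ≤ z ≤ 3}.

By the divergence theorem,

    ∯_{∂V} F · n dS = ∭_V (∇ · F) dV.

Compute the divergence:
    ∇ · F = ∂F_x/∂x + ∂F_y/∂y + ∂F_z/∂z = 26x + 26y + 26z.

In cylindrical coordinates, x = r cos(θ), y = r sin(θ), z = z, dV = r dr dθ dz, with 0 ≤ r ≤ 6, 0 ≤ θ ≤ 2π, 0 ≤ z ≤ 3.

The integrand, after substitution and multiplying by the volume element, becomes (26sqrt(2)r sin(θ + π/4) + 26z) · r, so

    ∭_V (∇·F) dV = ∫_0^{2π} ∫_0^{6} ∫_0^{3} (26sqrt(2)r sin(θ + π/4) + 26z) · r dz dr dθ.

Inner (z from 0 to 3): 39r (2sqrt(2)r sin(θ + π/4) + 3).
Middle (r from 0 to 6): 5616sqrt(2)sin(θ + π/4) + 2106.
Outer (θ from 0 to 2π): 4212π.

Therefore ∯_{∂V} F · n dS = 4212π.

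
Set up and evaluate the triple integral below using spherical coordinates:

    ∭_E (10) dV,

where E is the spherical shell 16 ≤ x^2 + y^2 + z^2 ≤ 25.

In spherical coordinates, x = ρ sin(φ) cos(θ), y = ρ sin(φ) sin(θ), z = ρ cos(φ), and dV = ρ^2 sin(φ) dρ dφ dθ.

The integrand becomes 10, so

    ∭_E (10) dV = ∫_{0}^{2π} ∫_{0}^{π} ∫_{4}^{5} (10) · ρ^2 sin(φ) dρ dφ dθ.

Inner (ρ): 610sin(φ)/3.
Middle (φ): 1220/3.
Outer (θ): 2440π/3.

Therefore the triple integral equals 2440π/3.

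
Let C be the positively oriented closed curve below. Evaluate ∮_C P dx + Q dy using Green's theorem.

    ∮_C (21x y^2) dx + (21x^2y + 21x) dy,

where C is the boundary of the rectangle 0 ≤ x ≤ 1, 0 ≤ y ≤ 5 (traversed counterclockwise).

Green's theorem converts the closed line integral into a double integral over the enclosed region D:

    ∮_C P dx + Q dy = ∬_D (∂Q/∂x - ∂P/∂y) dA.

Here P = 21x y^2, Q = 21x^2y + 21x, so

    ∂Q/∂x = 42x y + 21,    ∂P/∂y = 42x y,
    ∂Q/∂x - ∂P/∂y = 21.

D is the region 0 ≤ x ≤ 1, 0 ≤ y ≤ 5. Evaluating the double integral:

    ∬_D (21) dA = ∫_0^{1} ∫_0^{5} (21) dy dx.

Inner (y from 0 to 5): 105.
Outer (x from 0 to 1): 105.

Therefore ∮_C P dx + Q dy = 105.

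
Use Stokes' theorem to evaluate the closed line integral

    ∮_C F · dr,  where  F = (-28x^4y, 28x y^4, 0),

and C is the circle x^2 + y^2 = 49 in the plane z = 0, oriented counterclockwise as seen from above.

Let S be the flat disk x^2 + y^2 ≤ 49 in the plane z = 0, with upward unit normal n̂ = ẑ. By Stokes' theorem,

    ∮_C F · dr = ∬_S (∇ × F) · n̂ dS = ∬_D (curl F)_z dA,

where D is the disk x^2 + y^2 ≤ 49.

Compute the curl of F = (-28x^4y, 28x y^4, 0):
    (∇ × F)_x = ∂F_z/∂y - ∂F_y/∂z = 0,
    (∇ × F)_y = ∂F_x/∂z - ∂F_z/∂x = 0,
    (∇ × F)_z = ∂F_y/∂x - ∂F_x/∂y = 28x^4 + 28y^4.

On z = 0, (curl F)_z = 28x^4 + 28y^4.

Convert to polar (x = r cos θ, y = r sin θ, dA = r dr dθ); the integrand becomes 28r^4(sin(θ)^4 + cos(θ)^4), so

    ∬_D (curl F)_z dA = ∫_0^{2π} ∫_0^{7} (28r^4(sin(θ)^4 + cos(θ)^4)) · r dr dθ.

Inner (r from 0 to 7): 1647086sin(θ)^4/3 + 1647086cos(θ)^4/3.
Outer (θ from 0 to 2π): 823543π.

Therefore ∮_C F · dr = 823543π.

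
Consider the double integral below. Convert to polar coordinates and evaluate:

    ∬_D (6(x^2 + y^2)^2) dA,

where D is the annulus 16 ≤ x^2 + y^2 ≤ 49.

The region D is 4 ≤ r ≤ 7, 0 ≤ θ ≤ 2π in polar coordinates, where x = r cos(θ), y = r sin(θ), and dA = r dr dθ.

Under the substitution, the integrand becomes 6r^4, so

    ∬_D (6(x^2 + y^2)^2) dA = ∫_{0}^{2π} ∫_{4}^{7} (6r^4) · r dr dθ.

Inner integral (in r): ∫_{4}^{7} (6r^4) · r dr = 113553.

Outer integral (in θ): ∫_{0}^{2π} (113553) dθ = 227106π.

Therefore ∬_D (6(x^2 + y^2)^2) dA = 227106π.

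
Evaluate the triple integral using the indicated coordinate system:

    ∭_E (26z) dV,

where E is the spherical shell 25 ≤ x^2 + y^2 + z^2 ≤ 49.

In spherical coordinates, x = ρ sin(φ) cos(θ), y = ρ sin(φ) sin(θ), z = ρ cos(φ), and dV = ρ^2 sin(φ) dρ dφ dθ.

The integrand becomes 26ρ cos(φ), so

    ∭_E (26z) dV = ∫_{0}^{2π} ∫_{0}^{π} ∫_{5}^{7} (26ρ cos(φ)) · ρ^2 sin(φ) dρ dφ dθ.

Inner (ρ): 5772sin(2φ).
Middle (φ): 0.
Outer (θ): 0.

Therefore the triple integral equals 0.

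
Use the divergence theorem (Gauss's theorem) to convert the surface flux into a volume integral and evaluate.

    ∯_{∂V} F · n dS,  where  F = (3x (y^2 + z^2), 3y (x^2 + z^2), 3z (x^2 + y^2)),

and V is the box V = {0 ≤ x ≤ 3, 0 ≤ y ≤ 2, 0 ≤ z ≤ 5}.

By the divergence theorem,

    ∯_{∂V} F · n dS = ∭_V (∇ · F) dV.

Compute the divergence:
    ∇ · F = ∂F_x/∂x + ∂F_y/∂y + ∂F_z/∂z = 3y^2 + 3z^2 + 3x^2 + 3z^2 + 3x^2 + 3y^2 = 6x^2 + 6y^2 + 6z^2.

V is a rectangular box, so dV = dx dy dz with 0 ≤ x ≤ 3, 0 ≤ y ≤ 2, 0 ≤ z ≤ 5.

Integrate (6x^2 + 6y^2 + 6z^2) over V as an iterated integral:

    ∭_V (∇·F) dV = ∫_0^{3} ∫_0^{2} ∫_0^{5} (6x^2 + 6y^2 + 6z^2) dz dy dx.

Inner (z from 0 to 5): 30x^2 + 30y^2 + 250.
Middle (y from 0 to 2): 60x^2 + 580.
Outer (x from 0 to 3): 2280.

Therefore ∯_{∂V} F · n dS = 2280.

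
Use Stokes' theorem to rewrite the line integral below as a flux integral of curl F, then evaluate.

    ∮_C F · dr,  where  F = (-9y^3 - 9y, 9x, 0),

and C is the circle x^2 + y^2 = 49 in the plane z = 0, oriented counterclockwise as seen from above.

Let S be the flat disk x^2 + y^2 ≤ 49 in the plane z = 0, with upward unit normal n̂ = ẑ. By Stokes' theorem,

    ∮_C F · dr = ∬_S (∇ × F) · n̂ dS = ∬_D (curl F)_z dA,

where D is the disk x^2 + y^2 ≤ 49.

Compute the curl of F = (-9y^3 - 9y, 9x, 0):
    (∇ × F)_x = ∂F_z/∂y - ∂F_y/∂z = 0,
    (∇ × F)_y = ∂F_x/∂z - ∂F_z/∂x = 0,
    (∇ × F)_z = ∂F_y/∂x - ∂F_x/∂y = 27y^2 + 18.

On z = 0, (curl F)_z = 27y^2 + 18.

Convert to polar (x = r cos θ, y = r sin θ, dA = r dr dθ); the integrand becomes 27r^2sin(θ)^2 + 18, so

    ∬_D (curl F)_z dA = ∫_0^{2π} ∫_0^{7} (27r^2sin(θ)^2 + 18) · r dr dθ.

Inner (r from 0 to 7): 64827sin(θ)^2/4 + 441.
Outer (θ from 0 to 2π): 68355π/4.

Therefore ∮_C F · dr = 68355π/4.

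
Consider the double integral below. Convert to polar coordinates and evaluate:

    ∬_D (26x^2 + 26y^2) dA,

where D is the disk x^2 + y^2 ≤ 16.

The region D is 0 ≤ r ≤ 4, 0 ≤ θ ≤ 2π in polar coordinates, where x = r cos(θ), y = r sin(θ), and dA = r dr dθ.

Under the substitution, the integrand becomes 26r^2, so

    ∬_D (26x^2 + 26y^2) dA = ∫_{0}^{2π} ∫_{0}^{4} (26r^2) · r dr dθ.

Inner integral (in r): ∫_{0}^{4} (26r^2) · r dr = 1664.

Outer integral (in θ): ∫_{0}^{2π} (1664) dθ = 3328π.

Therefore ∬_D (26x^2 + 26y^2) dA = 3328π.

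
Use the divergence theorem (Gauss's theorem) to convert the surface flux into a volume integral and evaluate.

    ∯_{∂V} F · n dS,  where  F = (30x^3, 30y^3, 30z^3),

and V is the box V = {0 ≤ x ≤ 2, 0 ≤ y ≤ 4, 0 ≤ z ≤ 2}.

By the divergence theorem,

    ∯_{∂V} F · n dS = ∭_V (∇ · F) dV.

Compute the divergence:
    ∇ · F = ∂F_x/∂x + ∂F_y/∂y + ∂F_z/∂z = 90x^2 + 90y^2 + 90z^2.

V is a rectangular box, so dV = dx dy dz with 0 ≤ x ≤ 2, 0 ≤ y ≤ 4, 0 ≤ z ≤ 2.

Integrate (90x^2 + 90y^2 + 90z^2) over V as an iterated integral:

    ∭_V (∇·F) dV = ∫_0^{2} ∫_0^{4} ∫_0^{2} (90x^2 + 90y^2 + 90z^2) dz dy dx.

Inner (z from 0 to 2): 180x^2 + 180y^2 + 240.
Middle (y from 0 to 4): 720x^2 + 4800.
Outer (x from 0 to 2): 11520.

Therefore ∯_{∂V} F · n dS = 11520.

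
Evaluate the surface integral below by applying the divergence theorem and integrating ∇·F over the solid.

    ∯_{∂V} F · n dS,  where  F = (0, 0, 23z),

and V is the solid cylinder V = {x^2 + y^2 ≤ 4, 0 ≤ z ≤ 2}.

By the divergence theorem,

    ∯_{∂V} F · n dS = ∭_V (∇ · F) dV.

Compute the divergence:
    ∇ · F = ∂F_x/∂x + ∂F_y/∂y + ∂F_z/∂z = 0 + 0 + 23 = 23.

In cylindrical coordinates, x = r cos(θ), y = r sin(θ), z = z, dV = r dr dθ dz, with 0 ≤ r ≤ 2, 0 ≤ θ ≤ 2π, 0 ≤ z ≤ 2.

The integrand, after substitution and multiplying by the volume element, becomes (23) · r, so

    ∭_V (∇·F) dV = ∫_0^{2π} ∫_0^{2} ∫_0^{2} (23) · r dz dr dθ.

Inner (z from 0 to 2): 46r.
Middle (r from 0 to 2): 92.
Outer (θ from 0 to 2π): 184π.

Therefore ∯_{∂V} F · n dS = 184π.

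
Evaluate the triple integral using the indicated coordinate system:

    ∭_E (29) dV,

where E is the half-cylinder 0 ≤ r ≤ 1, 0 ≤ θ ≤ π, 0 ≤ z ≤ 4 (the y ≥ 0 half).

In cylindrical coordinates, x = r cos(θ), y = r sin(θ), z = z, and dV = r dr dθ dz.

The integrand becomes 29, so

    ∭_E (29) dV = ∫_{0}^{π} ∫_{0}^{1} ∫_{0}^{4} (29) · r dz dr dθ.

Inner (z): 116r.
Middle (r from 0 to 1): 58.
Outer (θ): 58π.

Therefore the triple integral equals 58π.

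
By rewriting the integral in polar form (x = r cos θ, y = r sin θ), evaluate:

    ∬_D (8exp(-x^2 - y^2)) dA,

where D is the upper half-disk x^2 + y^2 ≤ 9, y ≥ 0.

The region D is 0 ≤ r ≤ 3, 0 ≤ θ ≤ π in polar coordinates, where x = r cos(θ), y = r sin(θ), and dA = r dr dθ.

Under the substitution, the integrand becomes 8exp(-r^2), so

    ∬_D (8exp(-x^2 - y^2)) dA = ∫_{0}^{π} ∫_{0}^{3} (8exp(-r^2)) · r dr dθ.

Inner integral (in r): ∫_{0}^{3} (8exp(-r^2)) · r dr = 4 - 4exp(-9).

Outer integral (in θ): ∫_{0}^{π} (4 - 4exp(-9)) dθ = -4π exp(-9) + 4π.

Therefore ∬_D (8exp(-x^2 - y^2)) dA = -4π exp(-9) + 4π.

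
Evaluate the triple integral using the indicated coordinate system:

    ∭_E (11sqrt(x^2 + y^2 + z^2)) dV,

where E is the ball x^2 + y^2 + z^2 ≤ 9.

In spherical coordinates, x = ρ sin(φ) cos(θ), y = ρ sin(φ) sin(θ), z = ρ cos(φ), and dV = ρ^2 sin(φ) dρ dφ dθ.

The integrand becomes 11ρ, so

    ∭_E (11sqrt(x^2 + y^2 + z^2)) dV = ∫_{0}^{2π} ∫_{0}^{π} ∫_{0}^{3} (11ρ) · ρ^2 sin(φ) dρ dφ dθ.

Inner (ρ): 891sin(φ)/4.
Middle (φ): 891/2.
Outer (θ): 891π.

Therefore the triple integral equals 891π.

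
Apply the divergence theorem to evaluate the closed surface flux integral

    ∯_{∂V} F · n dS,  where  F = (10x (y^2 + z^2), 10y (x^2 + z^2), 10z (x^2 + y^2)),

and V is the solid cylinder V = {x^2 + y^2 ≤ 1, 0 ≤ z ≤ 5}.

By the divergence theorem,

    ∯_{∂V} F · n dS = ∭_V (∇ · F) dV.

Compute the divergence:
    ∇ · F = ∂F_x/∂x + ∂F_y/∂y + ∂F_z/∂z = 10y^2 + 10z^2 + 10x^2 + 10z^2 + 10x^2 + 10y^2 = 20x^2 + 20y^2 + 20z^2.

In cylindrical coordinates, x = r cos(θ), y = r sin(θ), z = z, dV = r dr dθ dz, with 0 ≤ r ≤ 1, 0 ≤ θ ≤ 2π, 0 ≤ z ≤ 5.

The integrand, after substitution and multiplying by the volume element, becomes (20r^2 + 20z^2) · r, so

    ∭_V (∇·F) dV = ∫_0^{2π} ∫_0^{1} ∫_0^{5} (20r^2 + 20z^2) · r dz dr dθ.

Inner (z from 0 to 5): 100r (r^2 + 25/3).
Middle (r from 0 to 1): 1325/3.
Outer (θ from 0 to 2π): 2650π/3.

Therefore ∯_{∂V} F · n dS = 2650π/3.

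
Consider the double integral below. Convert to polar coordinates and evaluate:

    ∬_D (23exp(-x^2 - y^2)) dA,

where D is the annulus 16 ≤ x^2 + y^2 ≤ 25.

The region D is 4 ≤ r ≤ 5, 0 ≤ θ ≤ 2π in polar coordinates, where x = r cos(θ), y = r sin(θ), and dA = r dr dθ.

Under the substitution, the integrand becomes 23exp(-r^2), so

    ∬_D (23exp(-x^2 - y^2)) dA = ∫_{0}^{2π} ∫_{4}^{5} (23exp(-r^2)) · r dr dθ.

Inner integral (in r): ∫_{4}^{5} (23exp(-r^2)) · r dr = -(23 - 23exp(9))exp(-25)/2.

Outer integral (in θ): ∫_{0}^{2π} (-(23 - 23exp(9))exp(-25)/2) dθ = -23π (1 - exp(9))exp(-25).

Therefore ∬_D (23exp(-x^2 - y^2)) dA = -23π (1 - exp(9))exp(-25).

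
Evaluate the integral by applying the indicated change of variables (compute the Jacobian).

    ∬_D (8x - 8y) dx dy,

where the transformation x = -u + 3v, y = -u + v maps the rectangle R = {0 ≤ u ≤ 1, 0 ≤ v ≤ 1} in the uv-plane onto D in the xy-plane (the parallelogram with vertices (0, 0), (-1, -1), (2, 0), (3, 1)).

Compute the Jacobian determinant of (x, y) with respect to (u, v):

    ∂(x,y)/∂(u,v) = | -1  3 | = (-1)(1) - (3)(-1) = 2.
                   | -1  1 |

Its absolute value is |J| = 2 (the area scaling factor).

Substituting x = -u + 3v, y = -u + v into the integrand,

    8x - 8y → 16v,

so the integral becomes

    ∬_R (16v) · |J| du dv = ∫_0^1 ∫_0^1 (32v) dv du.

Inner (v): 16.
Outer (u): 16.

Therefore ∬_D (8x - 8y) dx dy = 16.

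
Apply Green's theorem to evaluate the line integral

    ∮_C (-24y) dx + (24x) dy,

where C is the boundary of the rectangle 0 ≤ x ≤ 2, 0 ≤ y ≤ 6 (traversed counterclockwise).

Green's theorem converts the closed line integral into a double integral over the enclosed region D:

    ∮_C P dx + Q dy = ∬_D (∂Q/∂x - ∂P/∂y) dA.

Here P = -24y, Q = 24x, so

    ∂Q/∂x = 24,    ∂P/∂y = -24,
    ∂Q/∂x - ∂P/∂y = 48.

D is the region 0 ≤ x ≤ 2, 0 ≤ y ≤ 6. Evaluating the double integral:

    ∬_D (48) dA = ∫_0^{2} ∫_0^{6} (48) dy dx.

Inner (y from 0 to 6): 288.
Outer (x from 0 to 2): 576.

Therefore ∮_C P dx + Q dy = 576.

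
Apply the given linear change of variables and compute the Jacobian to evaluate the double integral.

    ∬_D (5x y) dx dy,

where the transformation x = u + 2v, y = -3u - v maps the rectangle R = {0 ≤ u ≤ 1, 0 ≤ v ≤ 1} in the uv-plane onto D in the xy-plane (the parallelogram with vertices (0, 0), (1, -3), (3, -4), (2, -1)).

Compute the Jacobian determinant of (x, y) with respect to (u, v):

    ∂(x,y)/∂(u,v) = | 1  2 | = (1)(-1) - (2)(-3) = 5.
                   | -3  -1 |

Its absolute value is |J| = 5 (the area scaling factor).

Substituting x = u + 2v, y = -3u - v into the integrand,

    5x y → -15u^2 - 35u v - 10v^2,

so the integral becomes

    ∬_R (-15u^2 - 35u v - 10v^2) · |J| du dv = ∫_0^1 ∫_0^1 (-75u^2 - 175u v - 50v^2) dv du.

Inner (v): -75u^2 - 175u/2 - 50/3.
Outer (u): -1025/12.

Therefore ∬_D (5x y) dx dy = -1025/12.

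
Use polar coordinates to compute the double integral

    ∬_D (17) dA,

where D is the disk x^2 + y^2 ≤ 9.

The region D is 0 ≤ r ≤ 3, 0 ≤ θ ≤ 2π in polar coordinates, where x = r cos(θ), y = r sin(θ), and dA = r dr dθ.

Under the substitution, the integrand becomes 17, so

    ∬_D (17) dA = ∫_{0}^{2π} ∫_{0}^{3} (17) · r dr dθ.

Inner integral (in r): ∫_{0}^{3} (17) · r dr = 153/2.

Outer integral (in θ): ∫_{0}^{2π} (153/2) dθ = 153π.

Therefore ∬_D (17) dA = 153π.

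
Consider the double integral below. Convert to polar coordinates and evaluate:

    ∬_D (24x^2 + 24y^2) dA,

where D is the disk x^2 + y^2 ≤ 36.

The region D is 0 ≤ r ≤ 6, 0 ≤ θ ≤ 2π in polar coordinates, where x = r cos(θ), y = r sin(θ), and dA = r dr dθ.

Under the substitution, the integrand becomes 24r^2, so

    ∬_D (24x^2 + 24y^2) dA = ∫_{0}^{2π} ∫_{0}^{6} (24r^2) · r dr dθ.

Inner integral (in r): ∫_{0}^{6} (24r^2) · r dr = 7776.

Outer integral (in θ): ∫_{0}^{2π} (7776) dθ = 15552π.

Therefore ∬_D (24x^2 + 24y^2) dA = 15552π.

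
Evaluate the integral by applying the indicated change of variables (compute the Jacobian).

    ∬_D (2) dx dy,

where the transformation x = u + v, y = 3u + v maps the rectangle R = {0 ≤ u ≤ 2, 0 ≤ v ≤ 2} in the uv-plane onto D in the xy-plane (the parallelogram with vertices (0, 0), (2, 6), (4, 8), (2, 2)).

Compute the Jacobian determinant of (x, y) with respect to (u, v):

    ∂(x,y)/∂(u,v) = | 1  1 | = (1)(1) - (1)(3) = -2.
                   | 3  1 |

Its absolute value is |J| = 2 (the area scaling factor).

Substituting x = u + v, y = 3u + v into the integrand,

    2 → 2,

so the integral becomes

    ∬_R (2) · |J| du dv = ∫_0^2 ∫_0^2 (4) dv du.

Inner (v): 8.
Outer (u): 16.

Therefore ∬_D (2) dx dy = 16.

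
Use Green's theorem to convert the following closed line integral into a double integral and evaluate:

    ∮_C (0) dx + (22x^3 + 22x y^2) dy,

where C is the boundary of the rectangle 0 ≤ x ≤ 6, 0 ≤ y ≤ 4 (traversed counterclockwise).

Green's theorem converts the closed line integral into a double integral over the enclosed region D:

    ∮_C P dx + Q dy = ∬_D (∂Q/∂x - ∂P/∂y) dA.

Here P = 0, Q = 22x^3 + 22x y^2, so

    ∂Q/∂x = 66x^2 + 22y^2,    ∂P/∂y = 0,
    ∂Q/∂x - ∂P/∂y = 66x^2 + 22y^2.

D is the region 0 ≤ x ≤ 6, 0 ≤ y ≤ 4. Evaluating the double integral:

    ∬_D (66x^2 + 22y^2) dA = ∫_0^{6} ∫_0^{4} (66x^2 + 22y^2) dy dx.

Inner (y from 0 to 4): 264x^2 + 1408/3.
Outer (x from 0 to 6): 21824.

Therefore ∮_C P dx + Q dy = 21824.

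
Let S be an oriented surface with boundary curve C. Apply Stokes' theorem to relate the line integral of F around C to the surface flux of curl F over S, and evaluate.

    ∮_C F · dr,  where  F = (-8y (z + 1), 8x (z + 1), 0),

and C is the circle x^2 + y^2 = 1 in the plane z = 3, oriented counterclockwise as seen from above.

Let S be the flat disk x^2 + y^2 ≤ 1 in the plane z = 3, with upward unit normal n̂ = ẑ. By Stokes' theorem,

    ∮_C F · dr = ∬_S (∇ × F) · n̂ dS = ∬_D (curl F)_z dA,

where D is the disk x^2 + y^2 ≤ 1.

Compute the curl of F = (-8y (z + 1), 8x (z + 1), 0):
    (∇ × F)_x = ∂F_z/∂y - ∂F_y/∂z = -8x,
    (∇ × F)_y = ∂F_x/∂z - ∂F_z/∂x = -8y,
    (∇ × F)_z = ∂F_y/∂x - ∂F_x/∂y = 16z + 16.

On z = 3, (curl F)_z = 64.

Convert to polar (x = r cos θ, y = r sin θ, dA = r dr dθ); the integrand becomes 64, so

    ∬_D (curl F)_z dA = ∫_0^{2π} ∫_0^{1} (64) · r dr dθ.

Inner (r from 0 to 1): 32.
Outer (θ from 0 to 2π): 64π.

Therefore ∮_C F · dr = 64π.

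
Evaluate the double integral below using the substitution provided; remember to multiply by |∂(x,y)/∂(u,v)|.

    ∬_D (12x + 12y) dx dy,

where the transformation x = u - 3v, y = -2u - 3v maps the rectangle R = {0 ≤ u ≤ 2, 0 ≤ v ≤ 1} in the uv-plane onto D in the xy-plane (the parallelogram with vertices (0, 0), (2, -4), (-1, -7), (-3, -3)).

Compute the Jacobian determinant of (x, y) with respect to (u, v):

    ∂(x,y)/∂(u,v) = | 1  -3 | = (1)(-3) - (-3)(-2) = -9.
                   | -2  -3 |

Its absolute value is |J| = 9 (the area scaling factor).

Substituting x = u - 3v, y = -2u - 3v into the integrand,

    12x + 12y → -12u - 72v,

so the integral becomes

    ∬_R (-12u - 72v) · |J| du dv = ∫_0^2 ∫_0^1 (-108u - 648v) dv du.

Inner (v): -108u - 324.
Outer (u): -864.

Therefore ∬_D (12x + 12y) dx dy = -864.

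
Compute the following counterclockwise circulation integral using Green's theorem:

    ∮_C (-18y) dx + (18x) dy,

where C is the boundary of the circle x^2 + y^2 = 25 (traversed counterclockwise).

Green's theorem converts the closed line integral into a double integral over the enclosed region D:

    ∮_C P dx + Q dy = ∬_D (∂Q/∂x - ∂P/∂y) dA.

Here P = -18y, Q = 18x, so

    ∂Q/∂x = 18,    ∂P/∂y = -18,
    ∂Q/∂x - ∂P/∂y = 36.

D is the region x^2 + y^2 ≤ 25. Evaluating the double integral:

In polar coordinates (x = r cos θ, y = r sin θ, dA = r dr dθ) the integrand becomes 36, so

    ∬_D (36) dA = ∫_0^{2π} ∫_0^{5} (36) · r dr dθ.

Inner (r from 0 to 5): 450.
Outer (θ from 0 to 2π): 900π.

Therefore ∮_C P dx + Q dy = 900π.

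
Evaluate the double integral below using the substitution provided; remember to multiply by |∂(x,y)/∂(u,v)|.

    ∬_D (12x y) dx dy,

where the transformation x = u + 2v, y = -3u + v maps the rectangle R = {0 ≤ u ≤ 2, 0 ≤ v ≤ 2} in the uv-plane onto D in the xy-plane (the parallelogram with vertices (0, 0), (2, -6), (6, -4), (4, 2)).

Compute the Jacobian determinant of (x, y) with respect to (u, v):

    ∂(x,y)/∂(u,v) = | 1  2 | = (1)(1) - (2)(-3) = 7.
                   | -3  1 |

Its absolute value is |J| = 7 (the area scaling factor).

Substituting x = u + 2v, y = -3u + v into the integrand,

    12x y → -36u^2 - 60u v + 24v^2,

so the integral becomes

    ∬_R (-36u^2 - 60u v + 24v^2) · |J| du dv = ∫_0^2 ∫_0^2 (-252u^2 - 420u v + 168v^2) dv du.

Inner (v): -504u^2 - 840u + 448.
Outer (u): -2128.

Therefore ∬_D (12x y) dx dy = -2128.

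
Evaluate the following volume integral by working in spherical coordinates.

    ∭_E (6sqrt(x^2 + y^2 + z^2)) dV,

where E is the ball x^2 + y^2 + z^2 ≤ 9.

In spherical coordinates, x = ρ sin(φ) cos(θ), y = ρ sin(φ) sin(θ), z = ρ cos(φ), and dV = ρ^2 sin(φ) dρ dφ dθ.

The integrand becomes 6ρ, so

    ∭_E (6sqrt(x^2 + y^2 + z^2)) dV = ∫_{0}^{2π} ∫_{0}^{π} ∫_{0}^{3} (6ρ) · ρ^2 sin(φ) dρ dφ dθ.

Inner (ρ): 243sin(φ)/2.
Middle (φ): 243.
Outer (θ): 486π.

Therefore the triple integral equals 486π.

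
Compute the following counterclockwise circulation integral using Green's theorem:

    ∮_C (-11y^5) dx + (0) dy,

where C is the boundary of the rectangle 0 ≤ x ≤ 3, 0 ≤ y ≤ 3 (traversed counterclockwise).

Green's theorem converts the closed line integral into a double integral over the enclosed region D:

    ∮_C P dx + Q dy = ∬_D (∂Q/∂x - ∂P/∂y) dA.

Here P = -11y^5, Q = 0, so

    ∂Q/∂x = 0,    ∂P/∂y = -55y^4,
    ∂Q/∂x - ∂P/∂y = 55y^4.

D is the region 0 ≤ x ≤ 3, 0 ≤ y ≤ 3. Evaluating the double integral:

    ∬_D (55y^4) dA = ∫_0^{3} ∫_0^{3} (55y^4) dy dx.

Inner (y from 0 to 3): 2673.
Outer (x from 0 to 3): 8019.

Therefore ∮_C P dx + Q dy = 8019.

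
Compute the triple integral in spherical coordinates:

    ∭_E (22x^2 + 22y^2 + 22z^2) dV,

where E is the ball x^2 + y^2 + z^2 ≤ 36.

In spherical coordinates, x = ρ sin(φ) cos(θ), y = ρ sin(φ) sin(θ), z = ρ cos(φ), and dV = ρ^2 sin(φ) dρ dφ dθ.

The integrand becomes 22ρ^2, so

    ∭_E (22x^2 + 22y^2 + 22z^2) dV = ∫_{0}^{2π} ∫_{0}^{π} ∫_{0}^{6} (22ρ^2) · ρ^2 sin(φ) dρ dφ dθ.

Inner (ρ): 171072sin(φ)/5.
Middle (φ): 342144/5.
Outer (θ): 684288π/5.

Therefore the triple integral equals 684288π/5.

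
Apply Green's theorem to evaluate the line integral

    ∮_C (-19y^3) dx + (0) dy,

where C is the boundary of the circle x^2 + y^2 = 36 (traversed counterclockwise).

Green's theorem converts the closed line integral into a double integral over the enclosed region D:

    ∮_C P dx + Q dy = ∬_D (∂Q/∂x - ∂P/∂y) dA.

Here P = -19y^3, Q = 0, so

    ∂Q/∂x = 0,    ∂P/∂y = -57y^2,
    ∂Q/∂x - ∂P/∂y = 57y^2.

D is the region x^2 + y^2 ≤ 36. Evaluating the double integral:

In polar coordinates (x = r cos θ, y = r sin θ, dA = r dr dθ) the integrand becomes 57r^2sin(θ)^2, so

    ∬_D (57y^2) dA = ∫_0^{2π} ∫_0^{6} (57r^2sin(θ)^2) · r dr dθ.

Inner (r from 0 to 6): 18468sin(θ)^2.
Outer (θ from 0 to 2π): 18468π.

Therefore ∮_C P dx + Q dy = 18468π.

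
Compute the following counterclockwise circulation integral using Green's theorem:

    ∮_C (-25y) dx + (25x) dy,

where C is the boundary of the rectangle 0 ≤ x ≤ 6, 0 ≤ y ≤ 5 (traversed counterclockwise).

Green's theorem converts the closed line integral into a double integral over the enclosed region D:

    ∮_C P dx + Q dy = ∬_D (∂Q/∂x - ∂P/∂y) dA.

Here P = -25y, Q = 25x, so

    ∂Q/∂x = 25,    ∂P/∂y = -25,
    ∂Q/∂x - ∂P/∂y = 50.

D is the region 0 ≤ x ≤ 6, 0 ≤ y ≤ 5. Evaluating the double integral:

    ∬_D (50) dA = ∫_0^{6} ∫_0^{5} (50) dy dx.

Inner (y from 0 to 5): 250.
Outer (x from 0 to 6): 1500.

Therefore ∮_C P dx + Q dy = 1500.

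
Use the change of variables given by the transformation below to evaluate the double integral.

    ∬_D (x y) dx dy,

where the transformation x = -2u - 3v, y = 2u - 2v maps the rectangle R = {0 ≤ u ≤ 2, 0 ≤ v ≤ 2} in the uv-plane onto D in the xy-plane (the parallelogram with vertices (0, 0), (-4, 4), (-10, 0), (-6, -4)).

Compute the Jacobian determinant of (x, y) with respect to (u, v):

    ∂(x,y)/∂(u,v) = | -2  -3 | = (-2)(-2) - (-3)(2) = 10.
                   | 2  -2 |

Its absolute value is |J| = 10 (the area scaling factor).

Substituting x = -2u - 3v, y = 2u - 2v into the integrand,

    x y → -4u^2 - 2u v + 6v^2,

so the integral becomes

    ∬_R (-4u^2 - 2u v + 6v^2) · |J| du dv = ∫_0^2 ∫_0^2 (-40u^2 - 20u v + 60v^2) dv du.

Inner (v): -80u^2 - 40u + 160.
Outer (u): 80/3.

Therefore ∬_D (x y) dx dy = 80/3.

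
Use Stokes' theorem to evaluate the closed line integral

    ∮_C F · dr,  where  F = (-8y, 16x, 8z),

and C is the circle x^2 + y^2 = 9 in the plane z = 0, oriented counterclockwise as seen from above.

Let S be the flat disk x^2 + y^2 ≤ 9 in the plane z = 0, with upward unit normal n̂ = ẑ. By Stokes' theorem,

    ∮_C F · dr = ∬_S (∇ × F) · n̂ dS = ∬_D (curl F)_z dA,

where D is the disk x^2 + y^2 ≤ 9.

Compute the curl of F = (-8y, 16x, 8z):
    (∇ × F)_x = ∂F_z/∂y - ∂F_y/∂z = 0,
    (∇ × F)_y = ∂F_x/∂z - ∂F_z/∂x = 0,
    (∇ × F)_z = ∂F_y/∂x - ∂F_x/∂y = 24.

On z = 0, (curl F)_z = 24.

Convert to polar (x = r cos θ, y = r sin θ, dA = r dr dθ); the integrand becomes 24, so

    ∬_D (curl F)_z dA = ∫_0^{2π} ∫_0^{3} (24) · r dr dθ.

Inner (r from 0 to 3): 108.
Outer (θ from 0 to 2π): 216π.

Therefore ∮_C F · dr = 216π.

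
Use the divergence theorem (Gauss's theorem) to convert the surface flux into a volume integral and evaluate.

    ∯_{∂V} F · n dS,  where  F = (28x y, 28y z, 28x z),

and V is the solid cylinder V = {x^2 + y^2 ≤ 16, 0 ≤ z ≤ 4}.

By the divergence theorem,

    ∯_{∂V} F · n dS = ∭_V (∇ · F) dV.

Compute the divergence:
    ∇ · F = ∂F_x/∂x + ∂F_y/∂y + ∂F_z/∂z = 28y + 28z + 28x = 28x + 28y + 28z.

In cylindrical coordinates, x = r cos(θ), y = r sin(θ), z = z, dV = r dr dθ dz, with 0 ≤ r ≤ 4, 0 ≤ θ ≤ 2π, 0 ≤ z ≤ 4.

The integrand, after substitution and multiplying by the volume element, becomes (28sqrt(2)r sin(θ + π/4) + 28z) · r, so

    ∭_V (∇·F) dV = ∫_0^{2π} ∫_0^{4} ∫_0^{4} (28sqrt(2)r sin(θ + π/4) + 28z) · r dz dr dθ.

Inner (z from 0 to 4): 112r (sqrt(2)r sin(θ + π/4) + 2).
Middle (r from 0 to 4): 7168sqrt(2)sin(θ + π/4)/3 + 1792.
Outer (θ from 0 to 2π): 3584π.

Therefore ∯_{∂V} F · n dS = 3584π.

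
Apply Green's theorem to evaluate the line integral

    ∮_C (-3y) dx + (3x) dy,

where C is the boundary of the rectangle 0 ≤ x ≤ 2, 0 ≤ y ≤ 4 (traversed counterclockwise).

Green's theorem converts the closed line integral into a double integral over the enclosed region D:

    ∮_C P dx + Q dy = ∬_D (∂Q/∂x - ∂P/∂y) dA.

Here P = -3y, Q = 3x, so

    ∂Q/∂x = 3,    ∂P/∂y = -3,
    ∂Q/∂x - ∂P/∂y = 6.

D is the region 0 ≤ x ≤ 2, 0 ≤ y ≤ 4. Evaluating the double integral:

    ∬_D (6) dA = ∫_0^{2} ∫_0^{4} (6) dy dx.

Inner (y from 0 to 4): 24.
Outer (x from 0 to 2): 48.

Therefore ∮_C P dx + Q dy = 48.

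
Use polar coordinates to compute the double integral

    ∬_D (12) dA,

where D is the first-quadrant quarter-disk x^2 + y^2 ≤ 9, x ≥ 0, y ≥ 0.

The region D is 0 ≤ r ≤ 3, 0 ≤ θ ≤ π/2 in polar coordinates, where x = r cos(θ), y = r sin(θ), and dA = r dr dθ.

Under the substitution, the integrand becomes 12, so

    ∬_D (12) dA = ∫_{0}^{π/2} ∫_{0}^{3} (12) · r dr dθ.

Inner integral (in r): ∫_{0}^{3} (12) · r dr = 54.

Outer integral (in θ): ∫_{0}^{π/2} (54) dθ = 27π.

Therefore ∬_D (12) dA = 27π.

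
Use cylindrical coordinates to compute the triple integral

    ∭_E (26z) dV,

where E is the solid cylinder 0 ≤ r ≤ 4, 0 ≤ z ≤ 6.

In cylindrical coordinates, x = r cos(θ), y = r sin(θ), z = z, and dV = r dr dθ dz.

The integrand becomes 26z, so

    ∭_E (26z) dV = ∫_{0}^{2π} ∫_{0}^{4} ∫_{0}^{6} (26z) · r dz dr dθ.

Inner (z): 468r.
Middle (r from 0 to 4): 3744.
Outer (θ): 7488π.

Therefore the triple integral equals 7488π.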